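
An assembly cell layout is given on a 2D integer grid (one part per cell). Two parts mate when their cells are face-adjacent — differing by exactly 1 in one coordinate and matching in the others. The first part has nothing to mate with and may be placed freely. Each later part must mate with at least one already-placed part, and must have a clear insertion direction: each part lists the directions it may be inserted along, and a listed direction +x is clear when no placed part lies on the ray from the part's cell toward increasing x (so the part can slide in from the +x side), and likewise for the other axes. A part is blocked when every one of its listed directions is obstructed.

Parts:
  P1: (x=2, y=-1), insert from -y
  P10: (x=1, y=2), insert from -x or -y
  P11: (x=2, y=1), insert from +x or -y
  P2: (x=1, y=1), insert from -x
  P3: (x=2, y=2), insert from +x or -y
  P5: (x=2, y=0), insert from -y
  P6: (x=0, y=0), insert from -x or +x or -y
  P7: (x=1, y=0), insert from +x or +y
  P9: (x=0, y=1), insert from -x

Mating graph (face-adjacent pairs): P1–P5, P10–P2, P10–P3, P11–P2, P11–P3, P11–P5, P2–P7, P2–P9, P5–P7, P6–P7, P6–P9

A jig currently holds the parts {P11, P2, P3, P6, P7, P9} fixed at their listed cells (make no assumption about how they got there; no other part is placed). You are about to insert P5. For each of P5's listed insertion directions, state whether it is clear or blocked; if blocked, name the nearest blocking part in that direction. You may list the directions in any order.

-y: clear

-y: ray from P5(2, 0) has no placed part ⇒ clear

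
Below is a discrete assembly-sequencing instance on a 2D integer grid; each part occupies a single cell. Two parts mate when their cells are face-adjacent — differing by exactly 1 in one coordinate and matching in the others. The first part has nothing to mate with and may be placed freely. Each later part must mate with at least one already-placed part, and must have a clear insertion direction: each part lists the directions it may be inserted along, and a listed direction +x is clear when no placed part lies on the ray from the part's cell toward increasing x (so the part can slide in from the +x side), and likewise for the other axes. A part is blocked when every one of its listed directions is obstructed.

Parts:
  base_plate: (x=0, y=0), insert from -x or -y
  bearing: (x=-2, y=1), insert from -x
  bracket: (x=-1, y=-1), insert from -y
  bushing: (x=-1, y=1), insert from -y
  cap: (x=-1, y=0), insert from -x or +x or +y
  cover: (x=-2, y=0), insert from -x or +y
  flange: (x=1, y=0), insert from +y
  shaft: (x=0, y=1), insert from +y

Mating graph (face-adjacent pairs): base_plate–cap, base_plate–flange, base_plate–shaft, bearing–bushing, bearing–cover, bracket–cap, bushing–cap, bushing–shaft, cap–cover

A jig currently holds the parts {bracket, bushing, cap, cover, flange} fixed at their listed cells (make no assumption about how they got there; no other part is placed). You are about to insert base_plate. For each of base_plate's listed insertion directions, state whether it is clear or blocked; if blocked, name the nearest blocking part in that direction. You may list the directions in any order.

-x: nearest on ray is cap@(-1, 0) ⇒ blocked
-y: ray from base_plate(0, 0) has no placed part ⇒ clear

-x: blocked by cap; -y: clear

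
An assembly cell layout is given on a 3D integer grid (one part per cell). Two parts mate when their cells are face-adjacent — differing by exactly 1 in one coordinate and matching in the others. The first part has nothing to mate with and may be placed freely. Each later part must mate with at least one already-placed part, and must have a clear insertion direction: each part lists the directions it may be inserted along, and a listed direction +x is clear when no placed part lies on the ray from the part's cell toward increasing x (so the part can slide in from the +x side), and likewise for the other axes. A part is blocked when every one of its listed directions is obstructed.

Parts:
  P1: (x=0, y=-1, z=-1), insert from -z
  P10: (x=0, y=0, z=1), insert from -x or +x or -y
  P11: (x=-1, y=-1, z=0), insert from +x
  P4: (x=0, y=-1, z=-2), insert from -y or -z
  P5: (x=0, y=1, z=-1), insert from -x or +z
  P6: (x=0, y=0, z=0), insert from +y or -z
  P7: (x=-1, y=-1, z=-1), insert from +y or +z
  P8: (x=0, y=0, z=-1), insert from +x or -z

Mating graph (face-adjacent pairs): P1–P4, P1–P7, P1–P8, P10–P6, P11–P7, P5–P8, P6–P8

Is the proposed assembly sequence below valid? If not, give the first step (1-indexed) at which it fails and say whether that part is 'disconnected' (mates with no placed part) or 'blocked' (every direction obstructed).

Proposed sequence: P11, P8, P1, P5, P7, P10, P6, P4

Invalid at step 2 (disconnected)

1. P11@(-1, -1, 0) [+x clear] — {P11}
2. P8@(0, 0, -1) — no placed neighbour ⇒ disconnected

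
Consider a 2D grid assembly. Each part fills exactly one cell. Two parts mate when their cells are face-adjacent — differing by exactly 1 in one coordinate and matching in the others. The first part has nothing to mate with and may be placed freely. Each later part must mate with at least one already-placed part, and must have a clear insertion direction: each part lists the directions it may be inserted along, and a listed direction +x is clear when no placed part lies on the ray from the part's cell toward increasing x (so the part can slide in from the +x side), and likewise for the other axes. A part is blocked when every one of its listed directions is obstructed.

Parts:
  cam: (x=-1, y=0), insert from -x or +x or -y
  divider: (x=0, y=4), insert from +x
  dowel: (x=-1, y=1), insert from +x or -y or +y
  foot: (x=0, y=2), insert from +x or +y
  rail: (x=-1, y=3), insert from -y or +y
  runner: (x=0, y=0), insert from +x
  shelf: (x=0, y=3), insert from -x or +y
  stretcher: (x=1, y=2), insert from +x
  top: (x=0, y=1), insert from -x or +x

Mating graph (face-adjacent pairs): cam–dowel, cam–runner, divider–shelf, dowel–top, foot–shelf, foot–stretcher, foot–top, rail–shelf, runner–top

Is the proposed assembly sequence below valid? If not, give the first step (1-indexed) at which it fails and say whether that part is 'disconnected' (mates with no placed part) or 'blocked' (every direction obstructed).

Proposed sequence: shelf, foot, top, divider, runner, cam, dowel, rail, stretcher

1. shelf@(0, 3) [-x clear] — {shelf}
2. foot@(0, 2) [+x clear] — {foot, shelf}
3. top@(0, 1) [-x clear] — {foot, shelf, top}
4. divider@(0, 4) [+x clear] — {divider, foot, shelf, top}
5. runner@(0, 0) [+x clear] — {divider, foot, runner, shelf, top}
6. cam@(-1, 0) [-x clear] — {cam, divider, foot, runner, shelf, top}
7. dowel@(-1, 1) [+y clear] — {cam, divider, dowel, foot, runner, shelf, top}
8. rail@(-1, 3) [+y clear] — {cam, divider, dowel, foot, rail, runner, shelf, top}
9. stretcher@(1, 2) [+x clear] — {cam, divider, dowel, foot, rail, runner, shelf, stretcher, top}

Valid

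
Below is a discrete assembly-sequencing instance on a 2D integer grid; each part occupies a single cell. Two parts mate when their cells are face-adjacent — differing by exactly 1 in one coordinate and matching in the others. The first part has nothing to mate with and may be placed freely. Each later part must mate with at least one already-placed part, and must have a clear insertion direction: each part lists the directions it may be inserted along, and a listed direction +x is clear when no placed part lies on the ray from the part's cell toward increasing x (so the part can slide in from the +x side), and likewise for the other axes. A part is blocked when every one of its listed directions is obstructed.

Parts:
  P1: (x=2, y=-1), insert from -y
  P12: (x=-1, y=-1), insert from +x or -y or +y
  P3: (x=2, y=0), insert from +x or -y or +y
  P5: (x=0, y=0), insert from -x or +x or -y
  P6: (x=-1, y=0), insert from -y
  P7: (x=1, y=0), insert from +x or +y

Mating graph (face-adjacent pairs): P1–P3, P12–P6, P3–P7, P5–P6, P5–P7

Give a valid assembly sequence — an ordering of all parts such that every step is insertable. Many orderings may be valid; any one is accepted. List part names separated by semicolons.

1. P5@(0, 0) [-x clear] — {P5}
2. P7@(1, 0) [+x clear] — {P5, P7}
3. P3@(2, 0) [+x clear] — {P3, P5, P7}
4. P1@(2, -1) [-y clear] — {P1, P3, P5, P7}
5. P6@(-1, 0) [-y clear] — {P1, P3, P5, P6, P7}
6. P12@(-1, -1) [-y clear] — {P1, P12, P3, P5, P6, P7}

P5; P7; P3; P1; P6; P12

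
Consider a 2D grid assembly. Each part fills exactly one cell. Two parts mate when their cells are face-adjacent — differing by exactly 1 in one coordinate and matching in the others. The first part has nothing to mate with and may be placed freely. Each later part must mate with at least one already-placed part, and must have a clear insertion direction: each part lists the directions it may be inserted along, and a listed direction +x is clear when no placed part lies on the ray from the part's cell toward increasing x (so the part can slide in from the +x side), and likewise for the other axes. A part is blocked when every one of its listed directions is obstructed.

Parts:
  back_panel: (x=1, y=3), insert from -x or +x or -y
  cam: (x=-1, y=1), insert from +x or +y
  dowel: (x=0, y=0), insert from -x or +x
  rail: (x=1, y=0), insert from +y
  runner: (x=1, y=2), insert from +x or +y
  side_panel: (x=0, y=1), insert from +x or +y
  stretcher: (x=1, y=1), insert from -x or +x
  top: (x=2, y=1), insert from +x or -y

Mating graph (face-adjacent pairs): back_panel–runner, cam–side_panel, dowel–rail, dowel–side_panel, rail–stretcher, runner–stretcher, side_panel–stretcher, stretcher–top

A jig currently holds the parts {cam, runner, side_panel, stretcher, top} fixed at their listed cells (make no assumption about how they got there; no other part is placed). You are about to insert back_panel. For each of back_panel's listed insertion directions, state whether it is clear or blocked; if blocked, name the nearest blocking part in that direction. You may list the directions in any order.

+x: clear; -x: clear; -y: blocked by runner

-x: ray from back_panel(1, 3) has no placed part ⇒ clear
+x: ray from back_panel(1, 3) has no placed part ⇒ clear
-y: nearest on ray is runner@(1, 2) ⇒ blocked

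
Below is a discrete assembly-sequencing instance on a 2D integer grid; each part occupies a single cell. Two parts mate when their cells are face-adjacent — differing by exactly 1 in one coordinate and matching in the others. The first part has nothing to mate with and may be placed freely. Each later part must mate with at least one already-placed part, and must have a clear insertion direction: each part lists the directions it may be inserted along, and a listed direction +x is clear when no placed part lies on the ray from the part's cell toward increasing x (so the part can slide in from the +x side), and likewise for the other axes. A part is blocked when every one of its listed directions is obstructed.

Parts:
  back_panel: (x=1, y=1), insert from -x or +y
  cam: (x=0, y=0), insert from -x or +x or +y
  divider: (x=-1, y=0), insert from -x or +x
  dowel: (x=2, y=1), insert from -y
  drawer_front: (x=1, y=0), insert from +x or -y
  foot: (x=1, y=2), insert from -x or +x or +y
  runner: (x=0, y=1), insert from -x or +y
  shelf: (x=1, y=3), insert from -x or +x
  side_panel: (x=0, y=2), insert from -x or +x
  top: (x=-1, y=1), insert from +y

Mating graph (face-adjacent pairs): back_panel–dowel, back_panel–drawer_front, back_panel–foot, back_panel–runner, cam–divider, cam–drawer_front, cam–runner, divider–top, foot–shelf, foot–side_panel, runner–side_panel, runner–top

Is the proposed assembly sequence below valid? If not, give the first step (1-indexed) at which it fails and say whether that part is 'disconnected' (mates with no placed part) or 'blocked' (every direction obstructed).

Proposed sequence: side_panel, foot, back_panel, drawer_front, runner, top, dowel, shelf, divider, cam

Invalid at step 10 (blocked)

1. side_panel@(0, 2) [-x clear] — {side_panel}
2. foot@(1, 2) [+x clear] — {foot, side_panel}
3. back_panel@(1, 1) [-x clear] — {back_panel, foot, side_panel}
4. drawer_front@(1, 0) [+x clear] — {back_panel, drawer_front, foot, side_panel}
5. runner@(0, 1) [-x clear] — {back_panel, drawer_front, foot, runner, side_panel}
6. top@(-1, 1) [+y clear] — {back_panel, drawer_front, foot, runner, side_panel, top}
7. dowel@(2, 1) [-y clear] — {back_panel, dowel, drawer_front, foot, runner, side_panel, top}
8. shelf@(1, 3) [-x clear] — {back_panel, dowel, drawer_front, foot, runner, shelf, side_panel, top}
9. divider@(-1, 0) [-x clear] — {back_panel, divider, dowel, drawer_front, foot, runner, shelf, side_panel, top}
10. cam@(0, 0) — -x/+x/+y all obstructed ⇒ blocked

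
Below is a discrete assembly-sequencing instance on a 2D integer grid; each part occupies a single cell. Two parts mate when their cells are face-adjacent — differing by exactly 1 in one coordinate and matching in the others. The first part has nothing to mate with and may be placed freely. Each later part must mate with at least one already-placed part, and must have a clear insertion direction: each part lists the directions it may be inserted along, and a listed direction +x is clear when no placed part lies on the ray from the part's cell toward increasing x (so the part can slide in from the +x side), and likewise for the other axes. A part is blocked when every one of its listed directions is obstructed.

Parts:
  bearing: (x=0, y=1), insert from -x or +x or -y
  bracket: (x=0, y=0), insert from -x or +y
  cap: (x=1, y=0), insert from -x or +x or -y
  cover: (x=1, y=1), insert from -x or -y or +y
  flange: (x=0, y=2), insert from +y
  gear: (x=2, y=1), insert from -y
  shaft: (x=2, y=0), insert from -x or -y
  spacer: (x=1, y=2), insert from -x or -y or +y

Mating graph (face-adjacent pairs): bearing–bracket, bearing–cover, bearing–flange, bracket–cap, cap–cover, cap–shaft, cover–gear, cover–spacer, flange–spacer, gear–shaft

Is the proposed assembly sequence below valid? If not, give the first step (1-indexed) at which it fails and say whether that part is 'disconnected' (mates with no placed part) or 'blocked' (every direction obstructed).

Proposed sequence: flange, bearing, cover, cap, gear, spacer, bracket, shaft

1. flange@(0, 2) [+y clear] — {flange}
2. bearing@(0, 1) [-x clear] — {bearing, flange}
3. cover@(1, 1) [-y clear] — {bearing, cover, flange}
4. cap@(1, 0) [-x clear] — {bearing, cap, cover, flange}
5. gear@(2, 1) [-y clear] — {bearing, cap, cover, flange, gear}
6. spacer@(1, 2) [+y clear] — {bearing, cap, cover, flange, gear, spacer}
7. bracket@(0, 0) [-x clear] — {bearing, bracket, cap, cover, flange, gear, spacer}
8. shaft@(2, 0) [-y clear] — {bearing, bracket, cap, cover, flange, gear, shaft, spacer}

Valid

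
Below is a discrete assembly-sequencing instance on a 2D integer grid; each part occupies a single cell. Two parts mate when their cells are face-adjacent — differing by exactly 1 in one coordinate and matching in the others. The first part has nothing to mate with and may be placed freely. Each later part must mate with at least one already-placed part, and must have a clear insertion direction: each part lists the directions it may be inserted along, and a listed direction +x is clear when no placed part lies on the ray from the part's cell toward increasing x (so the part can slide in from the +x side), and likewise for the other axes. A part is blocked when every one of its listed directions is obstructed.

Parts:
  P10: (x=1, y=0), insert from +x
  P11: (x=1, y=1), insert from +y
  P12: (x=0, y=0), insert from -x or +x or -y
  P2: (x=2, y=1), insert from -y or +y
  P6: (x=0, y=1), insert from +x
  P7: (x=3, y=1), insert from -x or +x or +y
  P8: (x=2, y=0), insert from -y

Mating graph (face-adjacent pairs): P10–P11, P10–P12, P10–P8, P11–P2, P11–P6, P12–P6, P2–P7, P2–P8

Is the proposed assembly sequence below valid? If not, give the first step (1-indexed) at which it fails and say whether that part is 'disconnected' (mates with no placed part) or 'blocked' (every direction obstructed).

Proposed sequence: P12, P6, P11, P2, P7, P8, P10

Invalid at step 7 (blocked)

1. P12@(0, 0) [-x clear] — {P12}
2. P6@(0, 1) [+x clear] — {P12, P6}
3. P11@(1, 1) [+y clear] — {P11, P12, P6}
4. P2@(2, 1) [-y clear] — {P11, P12, P2, P6}
5. P7@(3, 1) [+x clear] — {P11, P12, P2, P6, P7}
6. P8@(2, 0) [-y clear] — {P11, P12, P2, P6, P7, P8}
7. P10@(1, 0) — +x all obstructed ⇒ blocked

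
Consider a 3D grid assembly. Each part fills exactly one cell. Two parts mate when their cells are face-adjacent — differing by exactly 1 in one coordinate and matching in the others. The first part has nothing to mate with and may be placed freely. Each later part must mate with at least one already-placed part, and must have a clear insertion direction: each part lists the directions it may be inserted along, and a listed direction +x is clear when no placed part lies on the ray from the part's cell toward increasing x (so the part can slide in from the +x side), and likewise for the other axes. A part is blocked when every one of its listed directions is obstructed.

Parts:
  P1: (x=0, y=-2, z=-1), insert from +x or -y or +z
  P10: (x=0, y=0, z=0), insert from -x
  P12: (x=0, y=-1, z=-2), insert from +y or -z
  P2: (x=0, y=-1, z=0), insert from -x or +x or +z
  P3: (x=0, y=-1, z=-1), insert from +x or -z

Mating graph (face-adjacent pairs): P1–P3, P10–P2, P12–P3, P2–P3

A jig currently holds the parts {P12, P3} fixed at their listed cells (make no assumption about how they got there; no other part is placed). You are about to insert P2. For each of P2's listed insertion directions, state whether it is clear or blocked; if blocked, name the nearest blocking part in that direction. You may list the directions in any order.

-x: ray from P2(0, -1, 0) has no placed part ⇒ clear
+x: ray from P2(0, -1, 0) has no placed part ⇒ clear
+z: ray from P2(0, -1, 0) has no placed part ⇒ clear

+x: clear; +z: clear; -x: clear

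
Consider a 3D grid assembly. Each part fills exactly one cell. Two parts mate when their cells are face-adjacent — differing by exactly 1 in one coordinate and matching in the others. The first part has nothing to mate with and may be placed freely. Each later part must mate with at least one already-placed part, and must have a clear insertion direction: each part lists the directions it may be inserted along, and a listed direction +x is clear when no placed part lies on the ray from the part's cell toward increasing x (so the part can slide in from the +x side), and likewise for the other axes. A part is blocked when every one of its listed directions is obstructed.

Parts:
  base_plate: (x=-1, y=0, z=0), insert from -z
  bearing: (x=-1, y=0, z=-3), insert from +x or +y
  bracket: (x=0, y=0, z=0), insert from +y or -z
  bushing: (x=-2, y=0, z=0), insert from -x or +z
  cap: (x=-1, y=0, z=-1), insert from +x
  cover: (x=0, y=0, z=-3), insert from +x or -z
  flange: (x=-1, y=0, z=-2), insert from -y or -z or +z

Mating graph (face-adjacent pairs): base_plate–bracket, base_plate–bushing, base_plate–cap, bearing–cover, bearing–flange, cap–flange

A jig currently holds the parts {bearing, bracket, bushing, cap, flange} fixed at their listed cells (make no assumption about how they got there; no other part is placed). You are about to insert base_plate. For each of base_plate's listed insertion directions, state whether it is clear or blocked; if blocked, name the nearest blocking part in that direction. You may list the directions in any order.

-z: blocked by cap

-z: nearest on ray is cap@(-1, 0, -1) ⇒ blocked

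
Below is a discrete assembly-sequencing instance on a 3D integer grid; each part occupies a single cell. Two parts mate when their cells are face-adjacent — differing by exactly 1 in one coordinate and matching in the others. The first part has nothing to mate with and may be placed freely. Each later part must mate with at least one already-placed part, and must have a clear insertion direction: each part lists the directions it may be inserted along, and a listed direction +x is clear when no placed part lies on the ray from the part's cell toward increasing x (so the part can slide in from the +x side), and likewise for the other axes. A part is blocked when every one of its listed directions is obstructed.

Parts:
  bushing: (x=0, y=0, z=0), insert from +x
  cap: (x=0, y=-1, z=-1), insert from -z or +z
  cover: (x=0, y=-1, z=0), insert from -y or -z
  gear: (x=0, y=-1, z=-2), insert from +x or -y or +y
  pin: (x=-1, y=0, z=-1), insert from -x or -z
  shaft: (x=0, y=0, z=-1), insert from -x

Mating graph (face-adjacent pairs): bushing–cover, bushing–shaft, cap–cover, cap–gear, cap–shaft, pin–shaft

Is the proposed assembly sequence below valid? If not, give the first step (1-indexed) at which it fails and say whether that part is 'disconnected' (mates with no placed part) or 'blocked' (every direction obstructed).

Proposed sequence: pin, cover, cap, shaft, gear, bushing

Invalid at step 2 (disconnected)

1. pin@(-1, 0, -1) [-x clear] — {pin}
2. cover@(0, -1, 0) — no placed neighbour ⇒ disconnected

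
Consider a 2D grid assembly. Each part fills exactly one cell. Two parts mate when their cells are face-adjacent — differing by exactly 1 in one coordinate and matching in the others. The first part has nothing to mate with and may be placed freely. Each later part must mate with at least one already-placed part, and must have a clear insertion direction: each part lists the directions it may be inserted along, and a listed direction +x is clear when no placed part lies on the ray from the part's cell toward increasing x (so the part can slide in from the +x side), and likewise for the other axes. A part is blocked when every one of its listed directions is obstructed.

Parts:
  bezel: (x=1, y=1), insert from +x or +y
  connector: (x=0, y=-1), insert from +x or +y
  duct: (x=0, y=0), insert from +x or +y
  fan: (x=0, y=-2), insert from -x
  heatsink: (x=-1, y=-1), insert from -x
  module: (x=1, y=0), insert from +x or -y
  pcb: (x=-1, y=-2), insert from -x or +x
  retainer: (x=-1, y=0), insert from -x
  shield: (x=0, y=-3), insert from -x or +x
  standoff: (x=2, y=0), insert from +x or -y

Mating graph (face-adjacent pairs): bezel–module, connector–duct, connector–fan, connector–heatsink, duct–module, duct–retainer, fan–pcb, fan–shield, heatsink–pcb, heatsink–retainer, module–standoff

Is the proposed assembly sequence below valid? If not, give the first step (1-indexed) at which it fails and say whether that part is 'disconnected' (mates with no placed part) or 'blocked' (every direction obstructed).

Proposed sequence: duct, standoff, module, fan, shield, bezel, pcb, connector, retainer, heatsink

1. duct@(0, 0) [+x clear] — {duct}
2. standoff@(2, 0) — no placed neighbour ⇒ disconnected

Invalid at step 2 (disconnected)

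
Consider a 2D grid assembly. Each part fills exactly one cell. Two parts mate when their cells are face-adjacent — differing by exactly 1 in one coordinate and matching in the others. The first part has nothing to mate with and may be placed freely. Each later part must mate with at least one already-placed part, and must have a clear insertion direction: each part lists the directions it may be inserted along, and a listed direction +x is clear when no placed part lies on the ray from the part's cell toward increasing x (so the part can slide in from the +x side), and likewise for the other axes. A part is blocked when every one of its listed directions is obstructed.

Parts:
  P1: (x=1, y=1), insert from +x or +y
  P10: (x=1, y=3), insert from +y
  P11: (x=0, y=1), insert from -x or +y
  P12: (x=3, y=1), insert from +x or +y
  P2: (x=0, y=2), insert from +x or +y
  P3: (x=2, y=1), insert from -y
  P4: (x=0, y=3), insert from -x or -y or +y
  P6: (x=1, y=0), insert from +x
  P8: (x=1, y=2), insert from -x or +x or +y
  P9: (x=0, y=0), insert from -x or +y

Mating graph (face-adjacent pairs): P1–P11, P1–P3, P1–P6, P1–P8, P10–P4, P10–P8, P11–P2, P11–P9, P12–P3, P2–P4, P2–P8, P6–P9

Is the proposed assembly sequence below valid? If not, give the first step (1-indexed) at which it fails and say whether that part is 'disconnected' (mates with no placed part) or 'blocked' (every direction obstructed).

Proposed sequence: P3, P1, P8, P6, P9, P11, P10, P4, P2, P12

Invalid at step 9 (blocked)

1. P3@(2, 1) [-y clear] — {P3}
2. P1@(1, 1) [+y clear] — {P1, P3}
3. P8@(1, 2) [-x clear] — {P1, P3, P8}
4. P6@(1, 0) [+x clear] — {P1, P3, P6, P8}
5. P9@(0, 0) [-x clear] — {P1, P3, P6, P8, P9}
6. P11@(0, 1) [-x clear] — {P1, P11, P3, P6, P8, P9}
7. P10@(1, 3) [+y clear] — {P1, P10, P11, P3, P6, P8, P9}
8. P4@(0, 3) [-x clear] — {P1, P10, P11, P3, P4, P6, P8, P9}
9. P2@(0, 2) — +x/+y all obstructed ⇒ blocked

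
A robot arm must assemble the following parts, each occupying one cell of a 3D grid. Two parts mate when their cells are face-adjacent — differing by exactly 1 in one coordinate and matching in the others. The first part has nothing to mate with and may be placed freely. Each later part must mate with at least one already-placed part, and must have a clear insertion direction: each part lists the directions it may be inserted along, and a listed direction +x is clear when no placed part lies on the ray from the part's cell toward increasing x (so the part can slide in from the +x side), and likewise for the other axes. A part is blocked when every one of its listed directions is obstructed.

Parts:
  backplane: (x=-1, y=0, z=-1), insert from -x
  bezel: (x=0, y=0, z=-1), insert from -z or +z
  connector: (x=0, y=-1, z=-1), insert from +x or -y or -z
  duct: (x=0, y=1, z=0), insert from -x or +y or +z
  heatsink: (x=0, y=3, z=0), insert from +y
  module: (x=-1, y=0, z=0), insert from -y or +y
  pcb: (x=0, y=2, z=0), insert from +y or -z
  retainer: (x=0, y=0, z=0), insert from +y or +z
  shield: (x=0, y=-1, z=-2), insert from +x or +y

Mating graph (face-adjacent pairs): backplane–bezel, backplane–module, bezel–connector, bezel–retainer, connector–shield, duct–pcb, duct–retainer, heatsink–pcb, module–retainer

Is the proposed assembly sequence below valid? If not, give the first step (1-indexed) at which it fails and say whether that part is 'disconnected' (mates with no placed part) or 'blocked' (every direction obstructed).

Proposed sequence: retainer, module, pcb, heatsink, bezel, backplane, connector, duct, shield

1. retainer@(0, 0, 0) [+y clear] — {retainer}
2. module@(-1, 0, 0) [-y clear] — {module, retainer}
3. pcb@(0, 2, 0) — no placed neighbour ⇒ disconnected

Invalid at step 3 (disconnected)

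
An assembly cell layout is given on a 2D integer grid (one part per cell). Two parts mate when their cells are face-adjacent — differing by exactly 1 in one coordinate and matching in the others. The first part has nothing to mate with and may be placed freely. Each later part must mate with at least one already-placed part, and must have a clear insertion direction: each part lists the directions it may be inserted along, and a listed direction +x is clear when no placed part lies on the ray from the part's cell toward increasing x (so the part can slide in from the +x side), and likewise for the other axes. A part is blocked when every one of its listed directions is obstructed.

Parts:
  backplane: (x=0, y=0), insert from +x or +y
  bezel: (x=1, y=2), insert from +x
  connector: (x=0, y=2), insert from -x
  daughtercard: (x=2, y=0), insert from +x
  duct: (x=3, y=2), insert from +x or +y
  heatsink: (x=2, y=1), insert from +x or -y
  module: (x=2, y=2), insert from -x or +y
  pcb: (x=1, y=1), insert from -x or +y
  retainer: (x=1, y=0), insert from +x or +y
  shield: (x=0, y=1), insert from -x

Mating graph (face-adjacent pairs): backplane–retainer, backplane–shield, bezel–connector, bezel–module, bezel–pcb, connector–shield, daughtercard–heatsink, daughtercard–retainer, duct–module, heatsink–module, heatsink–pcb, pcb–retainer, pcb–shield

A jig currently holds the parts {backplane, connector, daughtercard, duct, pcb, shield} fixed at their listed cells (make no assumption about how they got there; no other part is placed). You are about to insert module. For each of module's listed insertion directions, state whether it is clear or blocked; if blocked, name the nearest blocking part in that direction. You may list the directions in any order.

-x: nearest on ray is connector@(0, 2) ⇒ blocked
+y: ray from module(2, 2) has no placed part ⇒ clear

+y: clear; -x: blocked by connector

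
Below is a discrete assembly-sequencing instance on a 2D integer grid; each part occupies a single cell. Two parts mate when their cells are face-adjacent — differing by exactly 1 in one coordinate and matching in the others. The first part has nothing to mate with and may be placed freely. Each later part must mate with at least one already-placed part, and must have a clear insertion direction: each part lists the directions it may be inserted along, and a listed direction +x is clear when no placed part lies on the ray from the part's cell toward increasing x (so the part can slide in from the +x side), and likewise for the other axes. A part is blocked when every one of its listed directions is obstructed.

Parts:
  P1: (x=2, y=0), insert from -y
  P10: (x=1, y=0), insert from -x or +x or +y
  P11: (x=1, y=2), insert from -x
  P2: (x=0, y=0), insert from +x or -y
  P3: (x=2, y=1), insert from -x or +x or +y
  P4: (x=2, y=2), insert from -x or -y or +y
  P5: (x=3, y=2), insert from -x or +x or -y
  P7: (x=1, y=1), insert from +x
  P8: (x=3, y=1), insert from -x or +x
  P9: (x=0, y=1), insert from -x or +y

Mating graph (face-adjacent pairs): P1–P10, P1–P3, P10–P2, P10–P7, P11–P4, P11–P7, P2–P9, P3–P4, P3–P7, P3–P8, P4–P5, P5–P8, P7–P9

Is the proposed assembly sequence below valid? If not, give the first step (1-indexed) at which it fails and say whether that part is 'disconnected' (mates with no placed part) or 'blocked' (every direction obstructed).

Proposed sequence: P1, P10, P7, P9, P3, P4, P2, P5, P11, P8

1. P1@(2, 0) [-y clear] — {P1}
2. P10@(1, 0) [-x clear] — {P1, P10}
3. P7@(1, 1) [+x clear] — {P1, P10, P7}
4. P9@(0, 1) [-x clear] — {P1, P10, P7, P9}
5. P3@(2, 1) [+x clear] — {P1, P10, P3, P7, P9}
6. P4@(2, 2) [-x clear] — {P1, P10, P3, P4, P7, P9}
7. P2@(0, 0) [-y clear] — {P1, P10, P2, P3, P4, P7, P9}
8. P5@(3, 2) [+x clear] — {P1, P10, P2, P3, P4, P5, P7, P9}
9. P11@(1, 2) [-x clear] — {P1, P10, P11, P2, P3, P4, P5, P7, P9}
10. P8@(3, 1) [+x clear] — {P1, P10, P11, P2, P3, P4, P5, P7, P8, P9}

Valid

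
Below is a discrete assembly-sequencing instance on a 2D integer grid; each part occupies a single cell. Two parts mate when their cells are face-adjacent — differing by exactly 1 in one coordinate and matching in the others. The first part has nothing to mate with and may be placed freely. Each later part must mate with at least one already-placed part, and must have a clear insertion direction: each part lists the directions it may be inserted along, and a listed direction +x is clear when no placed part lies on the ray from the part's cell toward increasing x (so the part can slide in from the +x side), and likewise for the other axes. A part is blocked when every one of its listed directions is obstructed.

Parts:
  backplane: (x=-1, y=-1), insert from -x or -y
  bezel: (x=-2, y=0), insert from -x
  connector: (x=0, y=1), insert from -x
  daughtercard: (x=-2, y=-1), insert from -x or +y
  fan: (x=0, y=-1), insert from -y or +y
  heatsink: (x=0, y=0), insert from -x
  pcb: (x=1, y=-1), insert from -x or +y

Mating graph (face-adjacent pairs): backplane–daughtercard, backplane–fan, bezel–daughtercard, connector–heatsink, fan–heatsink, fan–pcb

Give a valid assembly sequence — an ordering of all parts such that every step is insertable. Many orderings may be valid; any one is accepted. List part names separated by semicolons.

1. connector@(0, 1) [-x clear] — {connector}
2. heatsink@(0, 0) [-x clear] — {connector, heatsink}
3. fan@(0, -1) [-y clear] — {connector, fan, heatsink}
4. pcb@(1, -1) [+y clear] — {connector, fan, heatsink, pcb}
5. backplane@(-1, -1) [-x clear] — {backplane, connector, fan, heatsink, pcb}
6. daughtercard@(-2, -1) [-x clear] — {backplane, connector, daughtercard, fan, heatsink, pcb}
7. bezel@(-2, 0) [-x clear] — {backplane, bezel, connector, daughtercard, fan, heatsink, pcb}

connector; heatsink; fan; pcb; backplane; daughtercard; bezel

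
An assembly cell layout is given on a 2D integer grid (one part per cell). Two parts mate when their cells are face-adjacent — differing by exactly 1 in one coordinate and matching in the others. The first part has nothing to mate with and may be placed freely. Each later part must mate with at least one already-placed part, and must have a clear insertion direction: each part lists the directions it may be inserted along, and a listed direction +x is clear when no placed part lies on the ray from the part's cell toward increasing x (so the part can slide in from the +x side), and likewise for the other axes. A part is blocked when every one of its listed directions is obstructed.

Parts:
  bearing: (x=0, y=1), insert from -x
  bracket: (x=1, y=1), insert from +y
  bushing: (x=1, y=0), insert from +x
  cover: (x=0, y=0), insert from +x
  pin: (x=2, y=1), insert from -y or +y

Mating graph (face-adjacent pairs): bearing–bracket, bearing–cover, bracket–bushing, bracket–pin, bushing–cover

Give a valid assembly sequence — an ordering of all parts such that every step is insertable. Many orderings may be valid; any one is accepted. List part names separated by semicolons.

1. cover@(0, 0) [+x clear] — {cover}
2. bushing@(1, 0) [+x clear] — {bushing, cover}
3. bracket@(1, 1) [+y clear] — {bracket, bushing, cover}
4. pin@(2, 1) [-y clear] — {bracket, bushing, cover, pin}
5. bearing@(0, 1) [-x clear] — {bearing, bracket, bushing, cover, pin}

cover; bushing; bracket; pin; bearing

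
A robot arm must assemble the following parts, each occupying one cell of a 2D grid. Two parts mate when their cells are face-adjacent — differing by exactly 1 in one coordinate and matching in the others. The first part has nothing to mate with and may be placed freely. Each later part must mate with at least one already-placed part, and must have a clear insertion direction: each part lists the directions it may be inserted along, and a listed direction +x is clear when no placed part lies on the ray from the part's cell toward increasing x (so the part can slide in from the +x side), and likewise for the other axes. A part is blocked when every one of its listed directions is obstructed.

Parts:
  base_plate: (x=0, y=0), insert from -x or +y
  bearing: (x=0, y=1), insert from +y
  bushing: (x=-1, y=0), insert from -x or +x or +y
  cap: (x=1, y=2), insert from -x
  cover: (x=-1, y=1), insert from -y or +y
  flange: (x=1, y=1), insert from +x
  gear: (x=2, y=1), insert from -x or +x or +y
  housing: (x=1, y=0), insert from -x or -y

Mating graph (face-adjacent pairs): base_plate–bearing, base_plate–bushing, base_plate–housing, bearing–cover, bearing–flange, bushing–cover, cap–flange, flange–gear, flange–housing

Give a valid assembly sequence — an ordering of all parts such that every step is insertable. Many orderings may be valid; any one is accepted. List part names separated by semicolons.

1. flange@(1, 1) [+x clear] — {flange}
2. cap@(1, 2) [-x clear] — {cap, flange}
3. gear@(2, 1) [+x clear] — {cap, flange, gear}
4. bearing@(0, 1) [+y clear] — {bearing, cap, flange, gear}
5. cover@(-1, 1) [-y clear] — {bearing, cap, cover, flange, gear}
6. base_plate@(0, 0) [-x clear] — {base_plate, bearing, cap, cover, flange, gear}
7. bushing@(-1, 0) [-x clear] — {base_plate, bearing, bushing, cap, cover, flange, gear}
8. housing@(1, 0) [-y clear] — {base_plate, bearing, bushing, cap, cover, flange, gear, housing}

flange; cap; gear; bearing; cover; base_plate; bushing; housing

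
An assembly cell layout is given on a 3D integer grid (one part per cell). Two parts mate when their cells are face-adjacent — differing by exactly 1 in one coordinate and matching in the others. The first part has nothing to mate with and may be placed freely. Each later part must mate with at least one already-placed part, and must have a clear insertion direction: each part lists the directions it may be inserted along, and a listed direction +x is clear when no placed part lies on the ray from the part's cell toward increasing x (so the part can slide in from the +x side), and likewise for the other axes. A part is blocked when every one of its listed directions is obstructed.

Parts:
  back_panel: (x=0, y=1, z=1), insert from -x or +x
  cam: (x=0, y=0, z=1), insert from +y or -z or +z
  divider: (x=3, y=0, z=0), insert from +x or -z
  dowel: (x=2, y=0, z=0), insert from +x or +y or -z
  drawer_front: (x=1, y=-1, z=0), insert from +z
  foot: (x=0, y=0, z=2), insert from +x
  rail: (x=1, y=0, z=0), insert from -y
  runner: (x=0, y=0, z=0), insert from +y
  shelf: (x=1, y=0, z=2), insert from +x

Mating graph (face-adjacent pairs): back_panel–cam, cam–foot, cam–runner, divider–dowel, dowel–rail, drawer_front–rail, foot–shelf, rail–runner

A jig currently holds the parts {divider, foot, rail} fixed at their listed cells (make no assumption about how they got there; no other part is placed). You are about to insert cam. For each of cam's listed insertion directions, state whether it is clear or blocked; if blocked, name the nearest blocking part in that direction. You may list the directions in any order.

+y: ray from cam(0, 0, 1) has no placed part ⇒ clear
-z: ray from cam(0, 0, 1) has no placed part ⇒ clear
+z: nearest on ray is foot@(0, 0, 2) ⇒ blocked

+y: clear; +z: blocked by foot; -z: clear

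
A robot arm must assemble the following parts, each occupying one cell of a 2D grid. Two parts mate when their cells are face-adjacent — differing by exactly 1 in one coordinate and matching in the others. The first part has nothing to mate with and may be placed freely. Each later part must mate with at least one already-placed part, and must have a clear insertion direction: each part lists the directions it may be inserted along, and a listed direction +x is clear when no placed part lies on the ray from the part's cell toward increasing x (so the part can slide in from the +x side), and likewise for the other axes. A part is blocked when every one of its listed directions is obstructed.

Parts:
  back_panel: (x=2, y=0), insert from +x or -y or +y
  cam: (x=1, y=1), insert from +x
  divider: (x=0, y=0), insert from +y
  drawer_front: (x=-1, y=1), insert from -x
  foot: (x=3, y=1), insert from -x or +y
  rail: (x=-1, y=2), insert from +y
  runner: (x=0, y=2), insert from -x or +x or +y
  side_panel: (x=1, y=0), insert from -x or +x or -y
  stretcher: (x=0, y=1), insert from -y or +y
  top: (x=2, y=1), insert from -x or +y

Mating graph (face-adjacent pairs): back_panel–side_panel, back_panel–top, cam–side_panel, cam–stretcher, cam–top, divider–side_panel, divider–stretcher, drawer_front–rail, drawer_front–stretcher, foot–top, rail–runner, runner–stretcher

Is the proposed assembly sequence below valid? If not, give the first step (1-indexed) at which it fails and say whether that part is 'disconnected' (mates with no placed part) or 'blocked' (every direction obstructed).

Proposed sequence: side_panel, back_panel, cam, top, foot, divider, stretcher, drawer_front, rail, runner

1. side_panel@(1, 0) [-x clear] — {side_panel}
2. back_panel@(2, 0) [+x clear] — {back_panel, side_panel}
3. cam@(1, 1) [+x clear] — {back_panel, cam, side_panel}
4. top@(2, 1) [+y clear] — {back_panel, cam, side_panel, top}
5. foot@(3, 1) [+y clear] — {back_panel, cam, foot, side_panel, top}
6. divider@(0, 0) [+y clear] — {back_panel, cam, divider, foot, side_panel, top}
7. stretcher@(0, 1) [+y clear] — {back_panel, cam, divider, foot, side_panel, stretcher, top}
8. drawer_front@(-1, 1) [-x clear] — {back_panel, cam, divider, drawer_front, foot, side_panel, stretcher, top}
9. rail@(-1, 2) [+y clear] — {back_panel, cam, divider, drawer_front, foot, rail, side_panel, stretcher, top}
10. runner@(0, 2) [+x clear] — {back_panel, cam, divider, drawer_front, foot, rail, runner, side_panel, stretcher, top}

Valid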